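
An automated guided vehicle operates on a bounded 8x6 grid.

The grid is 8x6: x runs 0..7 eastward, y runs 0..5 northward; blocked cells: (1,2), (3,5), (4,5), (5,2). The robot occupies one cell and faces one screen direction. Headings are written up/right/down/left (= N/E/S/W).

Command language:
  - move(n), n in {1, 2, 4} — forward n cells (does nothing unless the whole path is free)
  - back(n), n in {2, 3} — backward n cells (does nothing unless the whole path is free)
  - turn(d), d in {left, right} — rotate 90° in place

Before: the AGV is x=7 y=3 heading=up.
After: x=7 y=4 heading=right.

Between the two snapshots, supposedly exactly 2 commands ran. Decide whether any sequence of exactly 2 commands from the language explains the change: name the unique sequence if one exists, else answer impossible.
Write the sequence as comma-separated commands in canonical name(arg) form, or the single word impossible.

move(1), turn(right)

key: cell and facing (now E) both changed — the 2 commands mix motion and turning
begin: x=7 y=3 heading=up
step 1 (move(1)): x=7 y=4 heading=up
step 2 (turn(right)): x=7 y=4 heading=right
uniquely the one of 49 2-step routes that fits.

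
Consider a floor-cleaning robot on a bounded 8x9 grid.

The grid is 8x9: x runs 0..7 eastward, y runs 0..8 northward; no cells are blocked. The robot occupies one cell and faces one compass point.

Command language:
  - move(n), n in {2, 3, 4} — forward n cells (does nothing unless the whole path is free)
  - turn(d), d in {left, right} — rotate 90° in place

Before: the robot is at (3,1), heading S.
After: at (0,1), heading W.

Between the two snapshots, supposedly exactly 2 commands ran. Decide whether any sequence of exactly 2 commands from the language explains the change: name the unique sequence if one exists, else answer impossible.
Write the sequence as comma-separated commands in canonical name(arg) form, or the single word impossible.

turn(right), move(3)

key: order matters: swapping turn(right) and move(3) lands elsewhere
begin: at (3,1), heading S
step 1 (turn(right)): at (3,1), heading W
step 2 (move(3)): at (0,1), heading W
all 25 alternatives checked — unique.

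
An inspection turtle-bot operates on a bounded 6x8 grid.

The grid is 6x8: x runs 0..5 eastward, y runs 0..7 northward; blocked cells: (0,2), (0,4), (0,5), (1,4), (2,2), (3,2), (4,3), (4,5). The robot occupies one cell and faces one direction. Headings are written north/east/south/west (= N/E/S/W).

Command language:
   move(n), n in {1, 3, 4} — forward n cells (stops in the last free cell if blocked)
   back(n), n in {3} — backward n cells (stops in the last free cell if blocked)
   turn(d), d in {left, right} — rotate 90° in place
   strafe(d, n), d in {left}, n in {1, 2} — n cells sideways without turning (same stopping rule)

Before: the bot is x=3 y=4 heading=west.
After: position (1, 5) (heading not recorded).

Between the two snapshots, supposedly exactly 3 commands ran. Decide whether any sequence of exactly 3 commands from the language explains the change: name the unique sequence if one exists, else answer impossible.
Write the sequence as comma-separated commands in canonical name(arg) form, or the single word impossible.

turn(right), move(1), strafe(left, 2)

key: running strafe(left, 2) before turn(right) would end elsewhere — order is forced
t0: x=3 y=4 heading=west
t=1 turn(right) ⇒ x=3 y=4 heading=north
t=2 move(1) ⇒ x=3 y=5 heading=north
t=3 strafe(left, 2) ⇒ x=1 y=5 heading=north
no rival 3-sequence matches.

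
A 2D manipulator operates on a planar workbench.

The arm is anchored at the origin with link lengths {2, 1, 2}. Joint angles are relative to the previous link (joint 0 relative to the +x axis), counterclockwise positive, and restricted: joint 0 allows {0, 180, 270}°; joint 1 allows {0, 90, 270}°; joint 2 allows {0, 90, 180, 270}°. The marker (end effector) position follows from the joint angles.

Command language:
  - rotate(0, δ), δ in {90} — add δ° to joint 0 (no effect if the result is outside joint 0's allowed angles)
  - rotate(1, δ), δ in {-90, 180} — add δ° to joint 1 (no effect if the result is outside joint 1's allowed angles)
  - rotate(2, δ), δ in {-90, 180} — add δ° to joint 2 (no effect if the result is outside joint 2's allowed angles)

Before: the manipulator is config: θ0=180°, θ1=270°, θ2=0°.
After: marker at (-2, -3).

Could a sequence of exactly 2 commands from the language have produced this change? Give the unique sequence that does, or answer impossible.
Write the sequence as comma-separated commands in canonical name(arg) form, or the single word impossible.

rotate(1, -90), rotate(1, 180)

key: order matters: swapping rotate(1, -90) and rotate(1, 180) lands elsewhere
initial: config: θ0=180°, θ1=270°, θ2=0°
t=1 rotate(1, -90) ⇒ config: θ0=180°, θ1=270°, θ2=0°
t=2 rotate(1, 180) ⇒ config: θ0=180°, θ1=90°, θ2=0°
no rival 2-sequence matches.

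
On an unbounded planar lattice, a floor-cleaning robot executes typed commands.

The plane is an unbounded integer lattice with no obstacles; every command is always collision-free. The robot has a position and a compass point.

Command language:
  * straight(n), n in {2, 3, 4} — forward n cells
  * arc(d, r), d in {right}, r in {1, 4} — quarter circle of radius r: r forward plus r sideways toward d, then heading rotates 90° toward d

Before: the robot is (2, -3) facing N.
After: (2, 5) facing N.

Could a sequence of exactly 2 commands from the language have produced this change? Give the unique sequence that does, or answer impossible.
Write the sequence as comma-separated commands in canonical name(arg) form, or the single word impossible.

key: heading stays N — no command in the sequence turns
initial: (2, -3) facing N
t=1 straight(4) ⇒ (2, 1) facing N
t=2 straight(4) ⇒ (2, 5) facing N
all 25 alternatives checked — unique.

straight(4), straight(4)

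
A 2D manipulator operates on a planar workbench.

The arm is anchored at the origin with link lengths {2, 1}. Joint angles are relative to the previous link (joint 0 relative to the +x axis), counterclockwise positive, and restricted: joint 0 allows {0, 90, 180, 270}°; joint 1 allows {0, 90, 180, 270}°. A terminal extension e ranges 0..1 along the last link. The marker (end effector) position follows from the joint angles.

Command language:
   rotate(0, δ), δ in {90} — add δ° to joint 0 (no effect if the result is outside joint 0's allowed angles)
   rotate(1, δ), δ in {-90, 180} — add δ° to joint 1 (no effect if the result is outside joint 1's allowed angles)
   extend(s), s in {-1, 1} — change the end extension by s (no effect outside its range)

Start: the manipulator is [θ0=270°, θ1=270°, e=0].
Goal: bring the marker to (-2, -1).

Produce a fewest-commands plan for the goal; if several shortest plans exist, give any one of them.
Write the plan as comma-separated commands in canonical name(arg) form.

t0: [θ0=270°, θ1=270°, e=0]
[1] after rotate(1, 180): [θ0=270°, θ1=90°, e=0]
[2] after rotate(0, 90): [θ0=0°, θ1=90°, e=0]
[3] after rotate(0, 90): [θ0=90°, θ1=90°, e=0]
[4] after rotate(0, 90): [θ0=180°, θ1=90°, e=0]
shorter routes all fall short; 4 is best.

rotate(1, 180), rotate(0, 90), rotate(0, 90), rotate(0, 90)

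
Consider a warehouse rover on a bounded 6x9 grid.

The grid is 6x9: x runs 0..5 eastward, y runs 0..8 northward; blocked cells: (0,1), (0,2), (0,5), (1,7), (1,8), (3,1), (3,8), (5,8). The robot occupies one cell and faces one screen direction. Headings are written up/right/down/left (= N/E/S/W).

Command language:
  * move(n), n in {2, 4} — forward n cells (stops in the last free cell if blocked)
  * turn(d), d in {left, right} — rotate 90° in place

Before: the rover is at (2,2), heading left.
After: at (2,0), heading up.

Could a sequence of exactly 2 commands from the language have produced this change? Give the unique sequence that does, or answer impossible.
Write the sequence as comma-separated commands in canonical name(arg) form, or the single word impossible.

all 16 sequences checked — none match.

impossible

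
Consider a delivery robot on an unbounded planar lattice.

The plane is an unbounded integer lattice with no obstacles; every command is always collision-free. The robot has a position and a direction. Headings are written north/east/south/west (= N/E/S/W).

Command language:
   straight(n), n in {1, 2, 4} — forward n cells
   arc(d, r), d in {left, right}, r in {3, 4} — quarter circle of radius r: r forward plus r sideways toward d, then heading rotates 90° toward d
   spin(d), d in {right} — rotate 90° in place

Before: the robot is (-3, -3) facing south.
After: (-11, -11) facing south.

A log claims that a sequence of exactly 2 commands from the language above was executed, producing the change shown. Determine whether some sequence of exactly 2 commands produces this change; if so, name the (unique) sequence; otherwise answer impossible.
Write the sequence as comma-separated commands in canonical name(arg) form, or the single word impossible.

arc(right, 4), arc(left, 4)

key: still facing S at the end — net rotation zero over 2 steps
from: (-3, -3) facing south
1. arc(right, 4) → (-7, -7) facing west
2. arc(left, 4) → (-11, -11) facing south
no other 2-command option fits: unique.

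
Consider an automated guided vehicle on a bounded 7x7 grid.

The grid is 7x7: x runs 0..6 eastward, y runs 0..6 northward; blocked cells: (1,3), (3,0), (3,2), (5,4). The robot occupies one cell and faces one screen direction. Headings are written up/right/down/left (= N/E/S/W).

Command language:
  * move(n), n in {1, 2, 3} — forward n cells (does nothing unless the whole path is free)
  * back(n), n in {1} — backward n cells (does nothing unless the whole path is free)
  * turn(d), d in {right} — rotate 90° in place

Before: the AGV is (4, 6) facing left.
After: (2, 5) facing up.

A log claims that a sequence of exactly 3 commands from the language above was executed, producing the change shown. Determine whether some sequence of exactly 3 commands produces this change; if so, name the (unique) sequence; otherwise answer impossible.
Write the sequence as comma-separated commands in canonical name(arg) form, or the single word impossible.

key: position moved to (2,5) AND the heading swung to N — translation plus rotation needed
initial: (4, 6) facing left
1. move(2) → (2, 6) facing left
2. turn(right) → (2, 6) facing up
3. back(1) → (2, 5) facing up
all 125 alternatives checked — unique.

move(2), turn(right), back(1)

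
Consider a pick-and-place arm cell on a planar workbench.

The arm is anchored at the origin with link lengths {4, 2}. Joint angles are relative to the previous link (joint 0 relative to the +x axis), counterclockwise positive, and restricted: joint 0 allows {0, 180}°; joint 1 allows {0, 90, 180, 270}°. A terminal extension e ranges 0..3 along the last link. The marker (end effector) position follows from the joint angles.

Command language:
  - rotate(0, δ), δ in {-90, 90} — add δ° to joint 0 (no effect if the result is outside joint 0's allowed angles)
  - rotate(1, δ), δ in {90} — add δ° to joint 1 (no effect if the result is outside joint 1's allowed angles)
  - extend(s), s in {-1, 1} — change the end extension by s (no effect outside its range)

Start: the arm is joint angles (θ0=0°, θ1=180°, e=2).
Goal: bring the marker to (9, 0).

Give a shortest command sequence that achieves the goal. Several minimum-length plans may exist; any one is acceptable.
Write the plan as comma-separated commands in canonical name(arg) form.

rotate(1, 90), rotate(1, 90), extend(1)

t0: joint angles (θ0=0°, θ1=180°, e=2)
step 1 (rotate(1, 90)): joint angles (θ0=0°, θ1=270°, e=2)
step 2 (rotate(1, 90)): joint angles (θ0=0°, θ1=0°, e=2)
step 3 (extend(1)): joint angles (θ0=0°, θ1=0°, e=3)
no 2-step plan works, so 3 is optimal.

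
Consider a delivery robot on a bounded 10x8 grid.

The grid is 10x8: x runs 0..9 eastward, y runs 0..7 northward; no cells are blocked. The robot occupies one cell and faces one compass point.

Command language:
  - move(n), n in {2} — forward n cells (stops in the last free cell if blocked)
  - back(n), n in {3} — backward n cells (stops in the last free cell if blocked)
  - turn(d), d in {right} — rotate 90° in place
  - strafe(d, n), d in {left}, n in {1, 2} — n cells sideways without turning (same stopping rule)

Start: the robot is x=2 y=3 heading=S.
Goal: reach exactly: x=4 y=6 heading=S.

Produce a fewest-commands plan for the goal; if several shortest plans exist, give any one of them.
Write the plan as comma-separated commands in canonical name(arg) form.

back(3), strafe(left, 2)

start: x=2 y=3 heading=S
t=1 back(3) ⇒ x=2 y=6 heading=S
t=2 strafe(left, 2) ⇒ x=4 y=6 heading=S
shorter routes all fall short; 2 is best.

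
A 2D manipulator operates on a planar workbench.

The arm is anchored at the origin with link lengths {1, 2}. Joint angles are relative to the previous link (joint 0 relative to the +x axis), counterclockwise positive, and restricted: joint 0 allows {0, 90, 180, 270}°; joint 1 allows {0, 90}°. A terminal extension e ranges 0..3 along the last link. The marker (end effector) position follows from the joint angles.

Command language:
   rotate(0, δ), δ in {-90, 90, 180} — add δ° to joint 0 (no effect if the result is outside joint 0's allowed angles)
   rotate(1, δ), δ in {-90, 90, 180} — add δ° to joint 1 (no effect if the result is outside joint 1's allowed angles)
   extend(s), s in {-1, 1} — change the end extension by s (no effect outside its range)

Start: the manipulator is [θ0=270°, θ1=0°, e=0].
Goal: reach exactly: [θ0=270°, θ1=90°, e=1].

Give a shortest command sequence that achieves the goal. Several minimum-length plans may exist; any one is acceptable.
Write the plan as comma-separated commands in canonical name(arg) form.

start: [θ0=270°, θ1=0°, e=0]
1. rotate(1, 90) → [θ0=270°, θ1=90°, e=0]
2. extend(1) → [θ0=270°, θ1=90°, e=1]
nothing shorter than 2 reaches the goal.

rotate(1, 90), extend(1)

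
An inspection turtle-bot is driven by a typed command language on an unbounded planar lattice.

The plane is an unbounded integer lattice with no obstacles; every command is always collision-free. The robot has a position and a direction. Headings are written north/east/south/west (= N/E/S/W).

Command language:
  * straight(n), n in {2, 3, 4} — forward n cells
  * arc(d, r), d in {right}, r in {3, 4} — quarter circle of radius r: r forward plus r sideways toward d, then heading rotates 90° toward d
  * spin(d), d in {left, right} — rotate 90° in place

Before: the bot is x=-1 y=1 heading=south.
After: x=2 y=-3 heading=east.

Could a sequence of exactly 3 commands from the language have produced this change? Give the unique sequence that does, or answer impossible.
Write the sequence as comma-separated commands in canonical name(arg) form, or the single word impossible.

straight(4), spin(left), straight(3)

key: position moved to (2,-3) AND the heading swung to E — translation plus rotation needed
t0: x=-1 y=1 heading=south
t=1 straight(4) ⇒ x=-1 y=-3 heading=south
t=2 spin(left) ⇒ x=-1 y=-3 heading=east
t=3 straight(3) ⇒ x=2 y=-3 heading=east
all 343 alternatives checked — unique.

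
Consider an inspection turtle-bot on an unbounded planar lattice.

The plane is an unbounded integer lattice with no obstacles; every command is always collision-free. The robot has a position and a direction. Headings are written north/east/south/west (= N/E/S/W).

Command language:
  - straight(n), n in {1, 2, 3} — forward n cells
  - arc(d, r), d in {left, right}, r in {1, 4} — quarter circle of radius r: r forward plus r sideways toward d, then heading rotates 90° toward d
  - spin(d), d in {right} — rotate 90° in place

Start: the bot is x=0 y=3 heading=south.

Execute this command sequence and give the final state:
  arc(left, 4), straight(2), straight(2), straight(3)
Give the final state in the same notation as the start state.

start: x=0 y=3 heading=south
step 1 (arc(left, 4)): x=4 y=-1 heading=east
step 2 (straight(2)): x=6 y=-1 heading=east
step 3 (straight(2)): x=8 y=-1 heading=east
step 4 (straight(3)): x=11 y=-1 heading=east

x=11 y=-1 heading=east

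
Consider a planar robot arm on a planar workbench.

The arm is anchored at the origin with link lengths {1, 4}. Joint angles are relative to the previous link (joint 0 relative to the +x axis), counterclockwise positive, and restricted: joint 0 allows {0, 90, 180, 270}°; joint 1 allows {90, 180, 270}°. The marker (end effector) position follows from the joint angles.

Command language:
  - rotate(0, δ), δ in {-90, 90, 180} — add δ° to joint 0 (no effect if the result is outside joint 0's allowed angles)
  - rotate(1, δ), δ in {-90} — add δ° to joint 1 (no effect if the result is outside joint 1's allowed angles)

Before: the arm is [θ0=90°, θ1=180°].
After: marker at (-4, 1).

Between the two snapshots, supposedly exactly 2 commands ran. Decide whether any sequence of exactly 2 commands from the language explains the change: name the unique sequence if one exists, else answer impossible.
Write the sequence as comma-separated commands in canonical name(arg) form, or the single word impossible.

rotate(1, -90), rotate(1, -90)

t0: [θ0=90°, θ1=180°]
t=1 rotate(1, -90) ⇒ [θ0=90°, θ1=90°]
t=2 rotate(1, -90) ⇒ [θ0=90°, θ1=90°]
all 16 alternatives checked — unique.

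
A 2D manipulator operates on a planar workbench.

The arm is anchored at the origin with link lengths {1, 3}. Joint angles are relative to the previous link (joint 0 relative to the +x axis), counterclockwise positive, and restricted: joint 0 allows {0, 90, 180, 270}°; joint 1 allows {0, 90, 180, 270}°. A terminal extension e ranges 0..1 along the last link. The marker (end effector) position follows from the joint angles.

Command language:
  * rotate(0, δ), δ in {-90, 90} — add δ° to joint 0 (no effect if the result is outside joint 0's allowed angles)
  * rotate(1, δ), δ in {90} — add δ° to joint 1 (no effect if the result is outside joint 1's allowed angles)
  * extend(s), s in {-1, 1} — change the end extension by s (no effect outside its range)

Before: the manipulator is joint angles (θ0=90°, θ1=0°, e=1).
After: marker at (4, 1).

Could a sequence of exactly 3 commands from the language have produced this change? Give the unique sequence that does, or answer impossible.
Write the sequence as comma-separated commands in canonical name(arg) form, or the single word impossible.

rotate(1, 90), rotate(1, 90), rotate(1, 90)

begin: joint angles (θ0=90°, θ1=0°, e=1)
[1] after rotate(1, 90): joint angles (θ0=90°, θ1=90°, e=1)
[2] after rotate(1, 90): joint angles (θ0=90°, θ1=180°, e=1)
[3] after rotate(1, 90): joint angles (θ0=90°, θ1=270°, e=1)
no rival 3-sequence matches.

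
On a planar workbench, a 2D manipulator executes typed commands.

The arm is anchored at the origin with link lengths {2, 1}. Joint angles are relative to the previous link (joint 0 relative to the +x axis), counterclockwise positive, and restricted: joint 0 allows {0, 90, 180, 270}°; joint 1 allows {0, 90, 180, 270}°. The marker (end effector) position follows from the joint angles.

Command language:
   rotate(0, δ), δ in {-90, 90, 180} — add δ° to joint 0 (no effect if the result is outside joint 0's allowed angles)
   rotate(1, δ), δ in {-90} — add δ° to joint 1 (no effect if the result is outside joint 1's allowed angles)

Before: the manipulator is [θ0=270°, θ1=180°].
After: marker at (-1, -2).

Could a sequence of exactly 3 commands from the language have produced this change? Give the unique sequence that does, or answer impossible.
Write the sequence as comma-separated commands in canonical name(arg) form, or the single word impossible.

rotate(1, -90), rotate(1, -90), rotate(1, -90)

start: [θ0=270°, θ1=180°]
1. rotate(1, -90) → [θ0=270°, θ1=90°]
2. rotate(1, -90) → [θ0=270°, θ1=0°]
3. rotate(1, -90) → [θ0=270°, θ1=270°]
no other 3-command option fits: unique.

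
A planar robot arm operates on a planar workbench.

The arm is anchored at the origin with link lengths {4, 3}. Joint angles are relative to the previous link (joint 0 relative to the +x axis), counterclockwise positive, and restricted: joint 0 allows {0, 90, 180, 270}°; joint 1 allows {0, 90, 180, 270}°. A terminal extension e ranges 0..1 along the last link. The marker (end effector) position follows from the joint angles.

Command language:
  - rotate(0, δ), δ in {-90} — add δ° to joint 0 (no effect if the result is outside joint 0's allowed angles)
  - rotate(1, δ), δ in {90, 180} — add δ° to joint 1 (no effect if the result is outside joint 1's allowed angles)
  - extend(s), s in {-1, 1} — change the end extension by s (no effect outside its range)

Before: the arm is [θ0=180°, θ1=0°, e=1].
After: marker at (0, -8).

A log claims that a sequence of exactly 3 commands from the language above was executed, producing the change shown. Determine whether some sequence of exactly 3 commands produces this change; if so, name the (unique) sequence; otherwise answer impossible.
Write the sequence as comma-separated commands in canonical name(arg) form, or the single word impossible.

from: [θ0=180°, θ1=0°, e=1]
step 1 (rotate(0, -90)): [θ0=90°, θ1=0°, e=1]
step 2 (rotate(0, -90)): [θ0=0°, θ1=0°, e=1]
step 3 (rotate(0, -90)): [θ0=270°, θ1=0°, e=1]
all 125 alternatives checked — unique.

rotate(0, -90), rotate(0, -90), rotate(0, -90)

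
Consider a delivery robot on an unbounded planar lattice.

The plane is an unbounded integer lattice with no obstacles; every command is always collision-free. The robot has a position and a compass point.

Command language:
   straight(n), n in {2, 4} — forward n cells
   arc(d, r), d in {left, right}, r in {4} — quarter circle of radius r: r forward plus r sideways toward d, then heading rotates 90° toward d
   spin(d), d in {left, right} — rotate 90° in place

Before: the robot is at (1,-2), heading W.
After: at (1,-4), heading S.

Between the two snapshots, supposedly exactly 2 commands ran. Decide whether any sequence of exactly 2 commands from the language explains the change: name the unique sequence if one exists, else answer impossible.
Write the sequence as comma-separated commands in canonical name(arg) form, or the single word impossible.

spin(left), straight(2)

key: cell and facing (now S) both changed — the 2 commands mix motion and turning
from: at (1,-2), heading W
t=1 spin(left) ⇒ at (1,-2), heading S
t=2 straight(2) ⇒ at (1,-4), heading S
no other 2-command option fits: unique.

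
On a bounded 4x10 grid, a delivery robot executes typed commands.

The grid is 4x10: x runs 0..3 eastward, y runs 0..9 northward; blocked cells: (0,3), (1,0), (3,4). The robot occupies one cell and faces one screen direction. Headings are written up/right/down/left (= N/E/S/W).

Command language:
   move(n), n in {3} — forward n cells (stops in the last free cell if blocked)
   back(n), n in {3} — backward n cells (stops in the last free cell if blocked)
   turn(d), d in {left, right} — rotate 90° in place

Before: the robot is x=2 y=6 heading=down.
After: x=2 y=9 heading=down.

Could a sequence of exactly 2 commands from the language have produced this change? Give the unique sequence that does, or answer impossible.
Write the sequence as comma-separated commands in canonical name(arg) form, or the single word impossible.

key: the second back(3) runs into the grid edge before its full distance
from: x=2 y=6 heading=down
[1] after back(3): x=2 y=9 heading=down
[2] after back(3): x=2 y=9 heading=down
no rival 2-sequence matches.

back(3), back(3)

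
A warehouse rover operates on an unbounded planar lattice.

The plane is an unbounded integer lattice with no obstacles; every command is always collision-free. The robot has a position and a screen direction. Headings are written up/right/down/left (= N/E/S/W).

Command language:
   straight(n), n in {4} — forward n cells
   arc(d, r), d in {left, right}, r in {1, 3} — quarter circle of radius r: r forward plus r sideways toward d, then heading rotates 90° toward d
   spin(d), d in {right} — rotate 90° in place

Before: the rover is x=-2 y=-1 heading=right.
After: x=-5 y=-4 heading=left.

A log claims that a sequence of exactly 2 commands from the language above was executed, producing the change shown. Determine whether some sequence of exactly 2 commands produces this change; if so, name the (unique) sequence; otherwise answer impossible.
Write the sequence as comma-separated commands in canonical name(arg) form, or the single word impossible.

key: order matters: swapping spin(right) and arc(right, 3) lands elsewhere
start: x=-2 y=-1 heading=right
1. spin(right) → x=-2 y=-1 heading=down
2. arc(right, 3) → x=-5 y=-4 heading=left
uniquely the one of 36 2-step routes that fits.

spin(right), arc(right, 3)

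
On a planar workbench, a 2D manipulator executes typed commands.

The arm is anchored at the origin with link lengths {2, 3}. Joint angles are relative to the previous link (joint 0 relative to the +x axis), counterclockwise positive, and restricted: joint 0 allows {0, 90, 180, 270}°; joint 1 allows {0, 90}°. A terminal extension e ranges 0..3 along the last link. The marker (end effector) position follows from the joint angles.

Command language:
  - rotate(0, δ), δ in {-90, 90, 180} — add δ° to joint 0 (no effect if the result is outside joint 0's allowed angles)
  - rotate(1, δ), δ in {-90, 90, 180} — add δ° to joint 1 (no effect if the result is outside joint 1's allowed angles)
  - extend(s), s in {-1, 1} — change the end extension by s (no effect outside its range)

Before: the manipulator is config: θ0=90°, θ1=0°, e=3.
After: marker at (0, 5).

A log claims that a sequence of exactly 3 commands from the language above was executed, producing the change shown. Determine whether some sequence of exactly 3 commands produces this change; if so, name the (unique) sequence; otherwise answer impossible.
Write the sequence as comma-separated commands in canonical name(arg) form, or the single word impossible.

t0: config: θ0=90°, θ1=0°, e=3
1. extend(-1) → config: θ0=90°, θ1=0°, e=2
2. extend(-1) → config: θ0=90°, θ1=0°, e=1
3. extend(-1) → config: θ0=90°, θ1=0°, e=0
no other 3-command option fits: unique.

extend(-1), extend(-1), extend(-1)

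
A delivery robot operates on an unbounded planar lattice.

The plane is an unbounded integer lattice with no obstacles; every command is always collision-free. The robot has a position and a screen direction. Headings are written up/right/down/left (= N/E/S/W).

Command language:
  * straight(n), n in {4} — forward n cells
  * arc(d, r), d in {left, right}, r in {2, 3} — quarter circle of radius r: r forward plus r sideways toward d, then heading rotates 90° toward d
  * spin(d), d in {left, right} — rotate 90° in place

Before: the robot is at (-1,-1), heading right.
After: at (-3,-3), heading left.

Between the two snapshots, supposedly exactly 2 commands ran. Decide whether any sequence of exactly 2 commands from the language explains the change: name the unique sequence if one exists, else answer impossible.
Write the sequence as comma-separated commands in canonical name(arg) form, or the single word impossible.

spin(right), arc(right, 2)

key: running arc(right, 2) before spin(right) would end elsewhere — order is forced
t0: at (-1,-1), heading right
[1] after spin(right): at (-1,-1), heading down
[2] after arc(right, 2): at (-3,-3), heading left
no rival 2-sequence matches.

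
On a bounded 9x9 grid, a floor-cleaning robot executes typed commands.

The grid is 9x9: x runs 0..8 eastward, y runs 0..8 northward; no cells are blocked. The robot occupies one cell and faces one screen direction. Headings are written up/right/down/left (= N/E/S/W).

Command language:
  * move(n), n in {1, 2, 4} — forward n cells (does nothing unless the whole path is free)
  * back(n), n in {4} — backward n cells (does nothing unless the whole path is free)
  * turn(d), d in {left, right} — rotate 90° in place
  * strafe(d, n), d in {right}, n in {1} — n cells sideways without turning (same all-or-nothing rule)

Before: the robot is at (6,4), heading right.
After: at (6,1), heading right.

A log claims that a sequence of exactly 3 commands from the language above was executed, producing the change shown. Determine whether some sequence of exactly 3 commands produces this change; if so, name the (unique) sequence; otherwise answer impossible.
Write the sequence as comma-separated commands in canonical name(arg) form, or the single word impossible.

strafe(right, 1), strafe(right, 1), strafe(right, 1)

key: heading stays E — no command in the sequence turns
from: at (6,4), heading right
t=1 strafe(right, 1) ⇒ at (6,3), heading right
t=2 strafe(right, 1) ⇒ at (6,2), heading right
t=3 strafe(right, 1) ⇒ at (6,1), heading right
no other 3-command option fits: unique.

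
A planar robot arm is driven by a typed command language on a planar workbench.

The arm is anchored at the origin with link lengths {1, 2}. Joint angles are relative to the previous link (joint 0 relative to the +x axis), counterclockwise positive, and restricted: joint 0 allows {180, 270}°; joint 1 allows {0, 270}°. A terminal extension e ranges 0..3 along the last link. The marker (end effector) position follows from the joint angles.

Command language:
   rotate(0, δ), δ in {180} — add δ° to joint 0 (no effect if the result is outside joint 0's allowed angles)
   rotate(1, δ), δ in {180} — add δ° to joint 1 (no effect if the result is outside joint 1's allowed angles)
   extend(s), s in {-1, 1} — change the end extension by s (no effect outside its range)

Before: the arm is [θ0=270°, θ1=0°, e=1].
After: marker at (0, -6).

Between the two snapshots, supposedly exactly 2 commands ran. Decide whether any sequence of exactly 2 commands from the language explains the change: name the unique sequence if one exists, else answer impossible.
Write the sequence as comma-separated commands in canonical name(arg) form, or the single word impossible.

begin: [θ0=270°, θ1=0°, e=1]
1. extend(1) → [θ0=270°, θ1=0°, e=2]
2. extend(1) → [θ0=270°, θ1=0°, e=3]
all 16 alternatives checked — unique.

extend(1), extend(1)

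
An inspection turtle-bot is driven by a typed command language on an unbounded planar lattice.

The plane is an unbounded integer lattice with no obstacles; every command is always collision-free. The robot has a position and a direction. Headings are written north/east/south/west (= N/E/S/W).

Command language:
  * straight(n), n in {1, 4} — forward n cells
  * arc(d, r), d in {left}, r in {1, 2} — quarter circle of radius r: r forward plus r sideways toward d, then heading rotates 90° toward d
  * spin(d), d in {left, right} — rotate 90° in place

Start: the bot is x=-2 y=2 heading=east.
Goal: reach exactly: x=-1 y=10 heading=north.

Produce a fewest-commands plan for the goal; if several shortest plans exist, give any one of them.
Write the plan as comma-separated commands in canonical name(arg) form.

straight(1), spin(left), straight(4), straight(4)

from: x=-2 y=2 heading=east
1. straight(1) → x=-1 y=2 heading=east
2. spin(left) → x=-1 y=2 heading=north
3. straight(4) → x=-1 y=6 heading=north
4. straight(4) → x=-1 y=10 heading=north
minimal: 4 command(s), checked below 4.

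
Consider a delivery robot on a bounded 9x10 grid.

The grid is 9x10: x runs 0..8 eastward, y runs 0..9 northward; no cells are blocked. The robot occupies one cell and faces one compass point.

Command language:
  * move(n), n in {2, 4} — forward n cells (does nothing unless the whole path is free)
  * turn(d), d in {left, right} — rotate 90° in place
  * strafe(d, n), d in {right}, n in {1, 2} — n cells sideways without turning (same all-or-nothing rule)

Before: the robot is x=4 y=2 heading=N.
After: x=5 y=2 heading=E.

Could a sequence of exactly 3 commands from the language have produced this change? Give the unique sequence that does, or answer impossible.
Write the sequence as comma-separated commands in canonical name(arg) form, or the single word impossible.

strafe(right, 1), turn(right), move(4)

key: move(4) would leave the grid, so it does nothing
start: x=4 y=2 heading=N
[1] after strafe(right, 1): x=5 y=2 heading=N
[2] after turn(right): x=5 y=2 heading=E
[3] after move(4): x=5 y=2 heading=E
no other 3-command option fits: unique.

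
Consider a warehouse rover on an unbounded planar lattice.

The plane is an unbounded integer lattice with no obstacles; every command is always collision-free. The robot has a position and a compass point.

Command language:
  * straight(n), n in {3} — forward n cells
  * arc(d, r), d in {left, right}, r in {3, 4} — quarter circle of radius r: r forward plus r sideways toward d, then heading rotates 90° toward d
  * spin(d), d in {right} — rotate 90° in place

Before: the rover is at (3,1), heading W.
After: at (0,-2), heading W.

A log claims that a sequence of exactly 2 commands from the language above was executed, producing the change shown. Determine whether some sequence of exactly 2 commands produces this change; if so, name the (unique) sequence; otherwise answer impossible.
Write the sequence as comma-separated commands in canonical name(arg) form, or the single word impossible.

key: still facing W at the end — net rotation zero over 2 steps
start: at (3,1), heading W
t=1 arc(left, 3) ⇒ at (0,-2), heading S
t=2 spin(right) ⇒ at (0,-2), heading W
no rival 2-sequence matches.

arc(left, 3), spin(right)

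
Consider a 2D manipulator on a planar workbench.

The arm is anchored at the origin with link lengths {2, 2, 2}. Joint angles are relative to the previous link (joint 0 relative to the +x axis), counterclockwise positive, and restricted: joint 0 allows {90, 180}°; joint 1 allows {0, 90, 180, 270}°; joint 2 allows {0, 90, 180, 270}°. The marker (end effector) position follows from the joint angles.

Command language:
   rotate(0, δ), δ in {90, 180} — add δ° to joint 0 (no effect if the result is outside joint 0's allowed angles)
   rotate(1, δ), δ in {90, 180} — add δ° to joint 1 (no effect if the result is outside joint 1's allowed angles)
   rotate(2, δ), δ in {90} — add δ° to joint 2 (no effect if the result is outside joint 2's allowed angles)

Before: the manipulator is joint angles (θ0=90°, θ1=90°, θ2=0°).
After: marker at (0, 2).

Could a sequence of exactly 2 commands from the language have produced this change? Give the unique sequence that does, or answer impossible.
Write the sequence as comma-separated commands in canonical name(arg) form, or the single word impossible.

begin: joint angles (θ0=90°, θ1=90°, θ2=0°)
1. rotate(2, 90) → joint angles (θ0=90°, θ1=90°, θ2=90°)
2. rotate(2, 90) → joint angles (θ0=90°, θ1=90°, θ2=180°)
all 25 alternatives checked — unique.

rotate(2, 90), rotate(2, 90)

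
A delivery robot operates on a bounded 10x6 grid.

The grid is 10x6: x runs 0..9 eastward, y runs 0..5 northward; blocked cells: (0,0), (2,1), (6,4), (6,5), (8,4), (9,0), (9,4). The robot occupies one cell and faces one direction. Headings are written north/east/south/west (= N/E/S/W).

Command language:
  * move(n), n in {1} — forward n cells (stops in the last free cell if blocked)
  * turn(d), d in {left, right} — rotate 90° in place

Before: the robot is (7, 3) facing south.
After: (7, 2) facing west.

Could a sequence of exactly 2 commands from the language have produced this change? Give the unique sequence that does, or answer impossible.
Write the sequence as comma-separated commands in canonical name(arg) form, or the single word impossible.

key: order matters: swapping move(1) and turn(right) lands elsewhere
initial: (7, 3) facing south
t=1 move(1) ⇒ (7, 2) facing south
t=2 turn(right) ⇒ (7, 2) facing west
no other 2-command option fits: unique.

move(1), turn(right)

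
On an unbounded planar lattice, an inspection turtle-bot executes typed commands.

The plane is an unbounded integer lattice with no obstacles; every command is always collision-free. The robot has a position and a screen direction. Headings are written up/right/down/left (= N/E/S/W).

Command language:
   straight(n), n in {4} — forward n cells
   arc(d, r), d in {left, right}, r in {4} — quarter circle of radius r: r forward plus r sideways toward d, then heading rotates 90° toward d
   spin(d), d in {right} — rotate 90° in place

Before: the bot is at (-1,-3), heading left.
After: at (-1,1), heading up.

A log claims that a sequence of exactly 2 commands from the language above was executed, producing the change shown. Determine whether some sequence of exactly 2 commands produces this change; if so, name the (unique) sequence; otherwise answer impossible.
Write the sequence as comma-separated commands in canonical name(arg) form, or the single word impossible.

key: position moved to (-1,1) AND the heading swung to N — translation plus rotation needed
initial: at (-1,-3), heading left
1. spin(right) → at (-1,-3), heading up
2. straight(4) → at (-1,1), heading up
no rival 2-sequence matches.

spin(right), straight(4)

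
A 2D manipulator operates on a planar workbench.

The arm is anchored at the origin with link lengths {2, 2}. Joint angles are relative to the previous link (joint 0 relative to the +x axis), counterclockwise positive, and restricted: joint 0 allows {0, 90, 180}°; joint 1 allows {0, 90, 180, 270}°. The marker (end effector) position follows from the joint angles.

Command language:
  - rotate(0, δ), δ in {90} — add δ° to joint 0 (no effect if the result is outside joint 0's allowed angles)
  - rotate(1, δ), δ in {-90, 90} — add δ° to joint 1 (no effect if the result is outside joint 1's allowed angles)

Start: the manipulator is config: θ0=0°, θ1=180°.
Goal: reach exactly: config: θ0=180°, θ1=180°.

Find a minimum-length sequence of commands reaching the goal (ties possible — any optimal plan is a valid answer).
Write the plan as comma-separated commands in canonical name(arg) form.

start: config: θ0=0°, θ1=180°
1. rotate(0, 90) → config: θ0=90°, θ1=180°
2. rotate(0, 90) → config: θ0=180°, θ1=180°
nothing shorter than 2 reaches the goal.

rotate(0, 90), rotate(0, 90)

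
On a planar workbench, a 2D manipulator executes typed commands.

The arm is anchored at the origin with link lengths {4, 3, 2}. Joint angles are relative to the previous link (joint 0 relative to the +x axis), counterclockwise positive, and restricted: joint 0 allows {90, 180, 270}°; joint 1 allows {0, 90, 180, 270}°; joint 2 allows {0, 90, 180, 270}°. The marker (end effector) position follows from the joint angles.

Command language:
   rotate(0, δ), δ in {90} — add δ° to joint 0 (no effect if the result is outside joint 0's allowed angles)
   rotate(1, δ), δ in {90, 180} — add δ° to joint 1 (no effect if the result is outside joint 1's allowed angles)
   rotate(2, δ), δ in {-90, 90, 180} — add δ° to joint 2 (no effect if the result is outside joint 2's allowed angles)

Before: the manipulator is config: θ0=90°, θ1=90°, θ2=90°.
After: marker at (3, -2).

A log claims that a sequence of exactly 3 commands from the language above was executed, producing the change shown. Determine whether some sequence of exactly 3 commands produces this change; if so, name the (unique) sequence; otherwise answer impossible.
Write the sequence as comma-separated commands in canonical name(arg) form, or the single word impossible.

initial: config: θ0=90°, θ1=90°, θ2=90°
1. rotate(0, 90) → config: θ0=180°, θ1=90°, θ2=90°
2. rotate(0, 90) → config: θ0=270°, θ1=90°, θ2=90°
3. rotate(0, 90) → config: θ0=270°, θ1=90°, θ2=90°
no rival 3-sequence matches.

rotate(0, 90), rotate(0, 90), rotate(0, 90)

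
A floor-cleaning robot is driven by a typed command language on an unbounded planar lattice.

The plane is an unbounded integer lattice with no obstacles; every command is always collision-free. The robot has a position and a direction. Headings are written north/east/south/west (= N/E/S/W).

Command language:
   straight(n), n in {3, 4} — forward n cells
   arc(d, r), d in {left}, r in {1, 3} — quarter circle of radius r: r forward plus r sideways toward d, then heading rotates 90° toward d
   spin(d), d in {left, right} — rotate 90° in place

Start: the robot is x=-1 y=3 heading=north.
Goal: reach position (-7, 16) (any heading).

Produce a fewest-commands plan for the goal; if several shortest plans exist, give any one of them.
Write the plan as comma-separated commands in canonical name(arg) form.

from: x=-1 y=3 heading=north
1. straight(3) → x=-1 y=6 heading=north
2. straight(3) → x=-1 y=9 heading=north
3. straight(4) → x=-1 y=13 heading=north
4. arc(left, 3) → x=-4 y=16 heading=west
5. straight(3) → x=-7 y=16 heading=west
no 4-step plan works, so 5 is optimal.

straight(3), straight(3), straight(4), arc(left, 3), straight(3)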